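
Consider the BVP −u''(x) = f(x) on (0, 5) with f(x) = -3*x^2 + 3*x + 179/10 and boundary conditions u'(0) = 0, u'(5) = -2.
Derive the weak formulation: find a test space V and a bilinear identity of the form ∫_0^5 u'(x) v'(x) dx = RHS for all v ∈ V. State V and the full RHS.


V = H^1(0, 5) (v unrestricted at boundary; u is determined up to an additive constant); weak form: ∫_0^5 u'v' dx = ∫_0^5 (-3*x^2 + 3*x + 179/10) v dx − 2·v(5) for all v ∈ V.

Multiply both sides by a test function v and integrate from 0 to 5:
  ∫_0^5 −u''(x) v(x) dx = ∫_0^5 f(x) v(x) dx.
Integrate the LHS by parts once:
  ∫_0^5 −u'' v dx = −[u'(x) v(x)]_0^5 + ∫_0^5 u'(x) v'(x) dx.
Thus ∫_0^5 u'(x) v'(x) dx = ∫_0^5 f(x) v(x) dx + [u'(x) v(x)]_0^5.
Choose V so that boundary terms are either known or forced to vanish.
u has inhomogeneous Neumann u'(0) = 0, u'(5) = -2. [u' v]_0^5 = (-2)·v(5) − (0)·v(0) = − 2·v(5). Take V = H^1(0, 5); boundary term becomes part of RHS.
Weak formulation: find u (satisfying any essential BC) such that ∫_0^5 u'(x) v'(x) dx = ∫_0^5 f v dx − 2·v(5) for all v ∈ V (Neumann data are natural BCs: they enter the RHS as boundary terms).
Substituting f(x) = -3*x^2 + 3*x + 179/10, the right-hand side is ∫_0^5 (-3*x^2 + 3*x + 179/10) v dx − 2·v(5).
Compatibility check (pure Neumann): taking v ≡ 1 ∈ V gives 0 = ∫_0^5 f dx + (-2) − (0), i.e. ∫_0^5 f dx must equal u'(0) − u'(5) = 2. Indeed ∫_0^5 (-3*x^2 + 3*x + 179/10) dx = 2, so the data are compatible. The solution is then unique only up to an additive constant (fix it e.g. by requiring ∫_0^5 u dx = 0).


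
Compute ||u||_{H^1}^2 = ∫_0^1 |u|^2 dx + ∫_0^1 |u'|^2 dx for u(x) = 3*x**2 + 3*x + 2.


||u||_{H^1}^2 = 623/10

The H^1 norm (squared) on an interval (0, L) is
  ||u||_{H^1}^2 = ∫_0^L u(x)^2 dx + ∫_0^L u'(x)^2 dx.
Compute u'(x) = 6*x + 3.
Then u(x)^2 = 9*x**4 + 18*x**3 + 21*x**2 + 12*x + 4 and u'(x)^2 = 36*x**2 + 36*x + 9.
Integrate each monomial from 0 to 1 using ∫_0^1 c·x^n dx = c·1^(n+1)/(n+1):
  ∫_0^1 u(x)^2 dx = ∫_0^1 (9*x^4 + 18*x^3 + 21*x^2 + 12*x + 4) dx. Term by term:
    ∫_0^1 9*x^4 dx = 9/5;  ∫_0^1 18*x^3 dx = 9/2;  ∫_0^1 21*x^2 dx = 7;
    ∫_0^1 12*x dx = 6;  ∫_0^1 4 dx = 4.
  Sum: 9/5 + 9/2 + 7 + 6 + 4 = 233/10.
  ∫_0^1 u'(x)^2 dx = ∫_0^1 (36*x^2 + 36*x + 9) dx. Term by term:
    ∫_0^1 36*x^2 dx = 12;  ∫_0^1 36*x dx = 18;  ∫_0^1 9 dx = 9.
  Sum: 12 + 18 + 9 = 39.
Adding: ||u||_{H^1}^2 = 233/10 + 39 = 623/10.


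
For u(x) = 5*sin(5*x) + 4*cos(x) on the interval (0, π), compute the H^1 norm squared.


||u||_{H^1(0,π)}^2 = 341*π

u'(x) = -4*sin(x) + 25*cos(5*x).
Expand u² and (u')² and integrate term by term on (0, π), using: for integers n ≥ 1, ∫_0^π sin²(nx) dx = ∫_0^π cos²(nx) dx = π/2; for n ≠ n', ∫_0^π sin(nx)sin(n'x) dx = ∫_0^π cos(nx)cos(n'x) dx = 0; and by product-to-sum, ∫_0^π sin(nx)cos(n'x) dx = ½∫_0^π [sin((n+n')x) + sin((n−n')x)] dx, which is 0 when n+n' is even and 2n/(n²−n'²) when n+n' is odd (it need not vanish on (0, π)).
  u² squared terms: (4)²·∫cos(x)² dx = 16·π/2 = 8*π;  (5)²·∫sin(5x)² dx = 25·π/2 = 25*π/2.
  u² cross terms: 2·(4)·(5)·∫cos(x)·sin(5x) dx = 40·(0) = 0.
  So ∫_0^π u² dx = 8*π + 25*π/2 + 0 = 41*π/2.
  (u')² squared terms: (-4)²·∫sin(x)² dx = 16·π/2 = 8*π;  (25)²·∫cos(5x)² dx = 625·π/2 = 625*π/2.
  (u')² cross terms: 2·(-4)·(25)·∫sin(x)·cos(5x) dx = -200·(0) = 0.
  So ∫_0^π (u')² dx = 8*π + 625*π/2 + 0 = 641*π/2.
||u||_{H^1}^2 = (41*π/2) + (641*π/2) = 341*π.


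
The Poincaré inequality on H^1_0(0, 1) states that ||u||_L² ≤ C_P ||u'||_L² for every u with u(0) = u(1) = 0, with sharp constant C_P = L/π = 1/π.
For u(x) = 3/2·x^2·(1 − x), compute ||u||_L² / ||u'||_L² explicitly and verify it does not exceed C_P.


||u||_L² / ||u'||_L² = sqrt(14)/14 < C_P = 1/π.

u(x) = 3/2·x^2·(1 − x), so u'(x) = 3*x*(2 - 3*x)/2.
u(x) = 3/2·x^2·(1 − x) vanishes at x = 0 and x = 1, so u ∈ H^1_0(0, 1). Differentiate via the product rule and integrate the resulting polynomials term by term.
  ∫_0^1 u² dx = ∫_0^1 (9*x^6/4 - 9*x^5/2 + 9*x^4/4) dx. Term by term:
    ∫_0^1 9*x^6/4 dx = 9/28;  ∫_0^1 -9*x^5/2 dx = -3/4;  ∫_0^1 9*x^4/4 dx = 9/20.
  Sum: 9/28 − 3/4 + 9/20 = 3/140.
  ∫_0^1 (u')² dx = ∫_0^1 (81*x^4/4 - 27*x^3 + 9*x^2) dx. Term by term:
    ∫_0^1 81*x^4/4 dx = 81/20;  ∫_0^1 -27*x^3 dx = -27/4;  ∫_0^1 9*x^2 dx = 3.
  Sum: 81/20 − 27/4 + 3 = 3/10.
∫_0^1 u² dx = 3/140, so ||u||_L² = sqrt(105)/70.
∫_0^1 (u')² dx = 3/10, so ||u'||_L² = sqrt(30)/10.
Ratio ||u||_L² / ||u'||_L² = sqrt(14)/14.
Sharp Poincaré constant on H^1_0(0, 1) is C_P = L/π = 1/π, achieved by sin(π·x).
A polynomial bump cannot attain the sharp Poincaré constant (only the first sine eigenfunction does), so the ratio is strictly less than C_P, consistent with ||u||_L² ≤ C_P ||u'||_L².


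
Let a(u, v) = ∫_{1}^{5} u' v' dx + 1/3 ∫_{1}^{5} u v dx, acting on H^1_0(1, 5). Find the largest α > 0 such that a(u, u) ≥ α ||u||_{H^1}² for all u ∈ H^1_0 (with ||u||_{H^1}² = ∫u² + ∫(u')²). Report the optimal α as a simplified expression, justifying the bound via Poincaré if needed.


α = (16/3 + π^2)/(π^2 + 16)

Coercivity of a(·,·) on H^1_0(1, 5) means a(u, u) ≥ α ||u||_{H^1}² for every u ∈ H^1_0.
The interval has length L = 4, and Poincaré/coercivity depend only on L. Here a(u, u) = ∫(u')² + (1/3)·∫u².
Here 0 < c = 1/3 < 1. The condition a(u,u) ≥ α||u||_{H^1}² reads (1−α)∫(u')² ≥ (α−c)∫u². Any admissible α is ≤ 1 (rapidly oscillating u have ∫u²/∫(u')² → 0), and α = 1 would force 0 ≥ (1−c)∫u², impossible since c < 1; so 1−α > 0. By the sharp Poincaré inequality on H^1_0 of an interval of length L, ∫(u')² ≥ (π/L)²∫u² with equality for the first sine mode sin(π(x−x₀)/L) (x₀ the left endpoint), so the inequality holds for all u iff (1−α)(π/L)² ≥ α − c, i.e. α ≤ ((π/L)² + c)/((π/L)² + 1) = (1 + c(L/π)²)/(1 + (L/π)²). With (π/L)² = π^2/16 and c = 1/3, the largest admissible constant is α = ((π/L)² + c)/((π/L)² + 1).
Simplifying, α = (16/3 + π^2)/(π^2 + 16).


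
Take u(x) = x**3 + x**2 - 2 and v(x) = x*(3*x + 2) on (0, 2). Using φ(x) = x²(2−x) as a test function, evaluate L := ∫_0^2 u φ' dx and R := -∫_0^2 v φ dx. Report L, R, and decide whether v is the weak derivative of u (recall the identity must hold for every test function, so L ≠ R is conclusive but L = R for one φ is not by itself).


LHS = -48/5, RHS = -48/5. Yes, v = u' weakly.

u(x) = x**3 + x**2 - 2, classical derivative u'(x) = 3*x**2 + 2*x.
φ(x) = x²(2−x), so φ'(x) = x*(4 - 3*x).
Note φ(0) = φ(2) = 0, so the boundary term u·φ vanishes.
LHS = ∫_0^2 u(x) φ'(x) dx = ∫_0^2 (-3*x^5 + x^4 + 4*x^3 + 6*x^2 - 8*x) dx. Term by term:
  ∫_0^2 -3*x^5 dx = -32;  ∫_0^2 x^4 dx = 32/5;  ∫_0^2 4*x^3 dx = 16;
  ∫_0^2 6*x^2 dx = 16;  ∫_0^2 -8*x dx = -16.
Sum: -32 + 32/5 + 16 + 16 − 16 = -48/5.
So LHS = -48/5.
∫_0^2 v(x) φ(x) dx = ∫_0^2 (-3*x^5 + 4*x^4 + 4*x^3) dx. Term by term:
  ∫_0^2 -3*x^5 dx = -32;  ∫_0^2 4*x^4 dx = 128/5;  ∫_0^2 4*x^3 dx = 16.
Sum: -32 + 128/5 + 16 = 48/5.
So RHS = -∫_0^2 v(x) φ(x) dx = -48/5.
LHS = RHS, so the identity holds for this test φ.
Moreover u is smooth here and v(x) = u'(x) = 3*x**2 + 2*x pointwise, so the identity holds for every test function. Hence v is the weak derivative of u.


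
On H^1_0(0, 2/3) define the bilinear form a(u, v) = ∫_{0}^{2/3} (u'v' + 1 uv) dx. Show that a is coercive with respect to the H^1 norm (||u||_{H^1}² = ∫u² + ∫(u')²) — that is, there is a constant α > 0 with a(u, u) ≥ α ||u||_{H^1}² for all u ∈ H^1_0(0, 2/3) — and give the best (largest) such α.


α = 1

Coercivity of a(·,·) on H^1_0(0, 2/3) means a(u, u) ≥ α ||u||_{H^1}² for every u ∈ H^1_0.
The interval has length L = 2/3, and Poincaré/coercivity depend only on L. Here a(u, u) = ∫(u')² + (1)·∫u².
Here c = 1 ≥ 1, so a(u,u) = ∫(u')² + c∫u² ≥ ∫(u')² + ∫u² = ||u||_{H^1}², i.e. α = 1 works. No larger α is possible: a(u,u) ≥ α||u||_{H^1}² means (1−α)∫(u')² ≥ (α−c)∫u², and for the modes u_n = sin(nπ(x−x₀)/L) (x₀ the left endpoint) one has ∫u_n²/∫(u_n')² = (L/(nπ))² → 0, so a(u_n,u_n)/||u_n||_{H^1}² → 1. Hence the optimal constant is α = 1.
Therefore α = 1.


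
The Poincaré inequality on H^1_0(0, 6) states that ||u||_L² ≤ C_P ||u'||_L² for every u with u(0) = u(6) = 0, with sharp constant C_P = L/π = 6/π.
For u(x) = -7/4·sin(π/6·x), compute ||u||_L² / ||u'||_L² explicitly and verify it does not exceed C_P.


||u||_L² / ||u'||_L² = 6/π = C_P.

u(x) = -7/4·sin(π/6·x), so u'(x) = -7*π*cos(π*x/6)/24.
Writing u(x) = A·sin(kπx/L) with A = -7/4 and k = 1, use ∫_0^L sin²(kπx/L) dx = L/2 and ∫_0^L cos²(kπx/L) dx = L/2.
u² = 49/16·sin²(π/6·x) and (u')² = 49*π^2/576·cos²(π/6·x), and each of sin², cos² integrates to L/2 = 3 over (0, 6).
∫_0^6 u² dx = 147/16, so ||u||_L² = 7*sqrt(3)/4.
∫_0^6 (u')² dx = 49*π^2/192, so ||u'||_L² = 7*sqrt(3)*π/24.
Ratio ||u||_L² / ||u'||_L² = 6/π.
Sharp Poincaré constant on H^1_0(0, 6) is C_P = L/π = 6/π, achieved by sin(π/6·x).
This is the k = 1 eigenfunction (up to amplitude), so the ratio equals the sharp Poincaré constant exactly.


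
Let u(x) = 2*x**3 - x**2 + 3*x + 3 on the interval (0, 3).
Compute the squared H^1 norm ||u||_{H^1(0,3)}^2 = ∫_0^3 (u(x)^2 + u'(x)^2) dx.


||u||_{H^1}^2 = 227403/70

The H^1 norm (squared) on an interval (0, L) is
  ||u||_{H^1}^2 = ∫_0^L u(x)^2 dx + ∫_0^L u'(x)^2 dx.
Compute u'(x) = 6*x**2 - 2*x + 3.
Then u(x)^2 = 4*x**6 - 4*x**5 + 13*x**4 + 6*x**3 + 3*x**2 + 18*x + 9 and u'(x)^2 = 36*x**4 - 24*x**3 + 40*x**2 - 12*x + 9.
Integrate each monomial from 0 to 3 using ∫_0^3 c·x^n dx = c·3^(n+1)/(n+1):
  ∫_0^3 u(x)^2 dx = ∫_0^3 (4*x^6 - 4*x^5 + 13*x^4 + 6*x^3 + 3*x^2 + 18*x + 9) dx. Term by term:
    ∫_0^3 4*x^6 dx = 8748/7;  ∫_0^3 -4*x^5 dx = -486;  ∫_0^3 13*x^4 dx = 3159/5;
    ∫_0^3 6*x^3 dx = 243/2;  ∫_0^3 3*x^2 dx = 27;  ∫_0^3 18*x dx = 81;
    ∫_0^3 9 dx = 27.
  Sum: 8748/7 − 486 + 3159/5 + 243/2 + 27 + 81 + 27 = 115641/70.
  ∫_0^3 u'(x)^2 dx = ∫_0^3 (36*x^4 - 24*x^3 + 40*x^2 - 12*x + 9) dx. Term by term:
    ∫_0^3 36*x^4 dx = 8748/5;  ∫_0^3 -24*x^3 dx = -486;  ∫_0^3 40*x^2 dx = 360;
    ∫_0^3 -12*x dx = -54;  ∫_0^3 9 dx = 27.
  Sum: 8748/5 − 486 + 360 − 54 + 27 = 7983/5.
Adding: ||u||_{H^1}^2 = 115641/70 + 7983/5 = 227403/70.


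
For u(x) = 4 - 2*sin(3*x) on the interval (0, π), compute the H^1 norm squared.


||u||_{H^1(0,π)}^2 = -32/3 + 36*π

u'(x) = -6*cos(3*x).
Expand u² and (u')² and integrate term by term on (0, π), using: for integers n ≥ 1, ∫_0^π sin²(nx) dx = ∫_0^π cos²(nx) dx = π/2; for n ≠ n', ∫_0^π sin(nx)sin(n'x) dx = ∫_0^π cos(nx)cos(n'x) dx = 0; and by product-to-sum, ∫_0^π sin(nx)cos(n'x) dx = ½∫_0^π [sin((n+n')x) + sin((n−n')x)] dx, which is 0 when n+n' is even and 2n/(n²−n'²) when n+n' is odd (it need not vanish on (0, π)). For the constant mode: ∫_0^π 1 dx = π, ∫_0^π cos(nx) dx = 0, ∫_0^π sin(nx) dx = (1−(−1)^n)/n.
  u² squared terms: (4)²·∫1 dx = 16·π = 16*π;  (-2)²·∫sin(3x)² dx = 4·π/2 = 2*π.
  u² cross terms: 2·(4)·(-2)·∫1·sin(3x) dx = -16·(2/3) = -32/3.
  So ∫_0^π u² dx = 16*π + 2*π − 32/3 = -32/3 + 18*π.
  (u')² squared terms: (-6)²·∫cos(3x)² dx = 36·π/2 = 18*π.
  So ∫_0^π (u')² dx = 18*π.
||u||_{H^1}^2 = (-32/3 + 18*π) + (18*π) = -32/3 + 36*π.


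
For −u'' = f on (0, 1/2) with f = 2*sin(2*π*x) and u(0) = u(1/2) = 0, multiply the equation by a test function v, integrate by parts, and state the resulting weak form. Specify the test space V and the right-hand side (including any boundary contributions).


V = H^1_0(0, 1/2) (so v(0) = v(1/2) = 0); weak form: ∫_0^1/2 u'v' dx = ∫_0^1/2 (2*sin(2*π*x)) v dx for all v ∈ V.

Multiply both sides by a test function v and integrate from 0 to 1/2:
  ∫_0^1/2 −u''(x) v(x) dx = ∫_0^1/2 f(x) v(x) dx.
Integrate the LHS by parts once:
  ∫_0^1/2 −u'' v dx = −[u'(x) v(x)]_0^1/2 + ∫_0^1/2 u'(x) v'(x) dx.
Thus ∫_0^1/2 u'(x) v'(x) dx = ∫_0^1/2 f(x) v(x) dx + [u'(x) v(x)]_0^1/2.
Choose V so that boundary terms are either known or forced to vanish.
u is Dirichlet: u(0) = u(1/2) = 0. Let V = H^1_0(0, 1/2); then v(0) = v(1/2) = 0, and [u' v]_0^1/2 = 0.
Weak formulation: find u (satisfying any essential BC) such that ∫_0^1/2 u'(x) v'(x) dx = ∫_0^1/2 f v dx for all v ∈ V.
Substituting f(x) = 2*sin(2*π*x), the right-hand side is ∫_0^1/2 (2*sin(2*π*x)) v dx.


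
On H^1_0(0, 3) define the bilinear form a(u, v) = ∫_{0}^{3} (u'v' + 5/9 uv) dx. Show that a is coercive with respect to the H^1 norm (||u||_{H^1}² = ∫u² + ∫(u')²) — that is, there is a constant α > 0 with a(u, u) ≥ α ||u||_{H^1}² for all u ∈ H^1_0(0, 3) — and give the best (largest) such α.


α = (5 + π^2)/(9 + π^2)

Coercivity of a(·,·) on H^1_0(0, 3) means a(u, u) ≥ α ||u||_{H^1}² for every u ∈ H^1_0.
The interval has length L = 3, and Poincaré/coercivity depend only on L. Here a(u, u) = ∫(u')² + (5/9)·∫u².
Here 0 < c = 5/9 < 1. The condition a(u,u) ≥ α||u||_{H^1}² reads (1−α)∫(u')² ≥ (α−c)∫u². Any admissible α is ≤ 1 (rapidly oscillating u have ∫u²/∫(u')² → 0), and α = 1 would force 0 ≥ (1−c)∫u², impossible since c < 1; so 1−α > 0. By the sharp Poincaré inequality on H^1_0 of an interval of length L, ∫(u')² ≥ (π/L)²∫u² with equality for the first sine mode sin(π(x−x₀)/L) (x₀ the left endpoint), so the inequality holds for all u iff (1−α)(π/L)² ≥ α − c, i.e. α ≤ ((π/L)² + c)/((π/L)² + 1) = (1 + c(L/π)²)/(1 + (L/π)²). With (π/L)² = π^2/9 and c = 5/9, the largest admissible constant is α = ((π/L)² + c)/((π/L)² + 1).
Simplifying, α = (5 + π^2)/(9 + π^2).


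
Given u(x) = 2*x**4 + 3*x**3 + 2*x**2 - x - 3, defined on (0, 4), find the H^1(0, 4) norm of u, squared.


||u||_{H^1}^2 = 169128392/315

The H^1 norm (squared) on an interval (0, L) is
  ||u||_{H^1}^2 = ∫_0^L u(x)^2 dx + ∫_0^L u'(x)^2 dx.
Compute u'(x) = 8*x**3 + 9*x**2 + 4*x - 1.
Then u(x)^2 = 4*x**8 + 12*x**7 + 17*x**6 + 8*x**5 - 14*x**4 - 22*x**3 - 11*x**2 + 6*x + 9 and u'(x)^2 = 64*x**6 + 144*x**5 + 145*x**4 + 56*x**3 - 2*x**2 - 8*x + 1.
Integrate each monomial from 0 to 4 using ∫_0^4 c·x^n dx = c·4^(n+1)/(n+1):
  ∫_0^4 u(x)^2 dx = ∫_0^4 (4*x^8 + 12*x^7 + 17*x^6 + 8*x^5 - 14*x^4 - 22*x^3 - 11*x^2 + 6*x + 9) dx. Term by term:
    ∫_0^4 4*x^8 dx = 1048576/9;  ∫_0^4 12*x^7 dx = 98304;  ∫_0^4 17*x^6 dx = 278528/7;
    ∫_0^4 8*x^5 dx = 16384/3;  ∫_0^4 -14*x^4 dx = -14336/5;  ∫_0^4 -22*x^3 dx = -1408;
    ∫_0^4 -11*x^2 dx = -704/3;  ∫_0^4 6*x dx = 48;  ∫_0^4 9 dx = 36.
  Sum: 1048576/9 + 98304 + 278528/7 + 16384/3 − 14336/5 − 1408 − 704/3 + 48 + 36 = 80525852/315.
  ∫_0^4 u'(x)^2 dx = ∫_0^4 (64*x^6 + 144*x^5 + 145*x^4 + 56*x^3 - 2*x^2 - 8*x + 1) dx. Term by term:
    ∫_0^4 64*x^6 dx = 1048576/7;  ∫_0^4 144*x^5 dx = 98304;  ∫_0^4 145*x^4 dx = 29696;
    ∫_0^4 56*x^3 dx = 3584;  ∫_0^4 -2*x^2 dx = -128/3;  ∫_0^4 -8*x dx = -64;
    ∫_0^4 1 dx = 4.
  Sum: 1048576/7 + 98304 + 29696 + 3584 − 128/3 − 64 + 4 = 5906836/21.
Adding: ||u||_{H^1}^2 = 80525852/315 + 5906836/21 = 169128392/315.


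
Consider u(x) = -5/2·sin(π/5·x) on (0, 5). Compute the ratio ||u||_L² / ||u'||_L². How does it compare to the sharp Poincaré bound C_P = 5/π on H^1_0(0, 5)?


||u||_L² / ||u'||_L² = 5/π = C_P.

u(x) = -5/2·sin(π/5·x), so u'(x) = -π*cos(π*x/5)/2.
Writing u(x) = A·sin(kπx/L) with A = -5/2 and k = 1, use ∫_0^L sin²(kπx/L) dx = L/2 and ∫_0^L cos²(kπx/L) dx = L/2.
u² = 25/4·sin²(π/5·x) and (u')² = π^2/4·cos²(π/5·x), and each of sin², cos² integrates to L/2 = 5/2 over (0, 5).
∫_0^5 u² dx = 125/8, so ||u||_L² = 5*sqrt(10)/4.
∫_0^5 (u')² dx = 5*π^2/8, so ||u'||_L² = sqrt(10)*π/4.
Ratio ||u||_L² / ||u'||_L² = 5/π.
Sharp Poincaré constant on H^1_0(0, 5) is C_P = L/π = 5/π, achieved by sin(π/5·x).
This is the k = 1 eigenfunction (up to amplitude), so the ratio equals the sharp Poincaré constant exactly.


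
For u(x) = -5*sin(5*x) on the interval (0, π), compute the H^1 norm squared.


||u||_{H^1(0,π)}^2 = 325*π

u'(x) = -25*cos(5*x).
Expand u² and (u')² and integrate term by term on (0, π), using: for integers n ≥ 1, ∫_0^π sin²(nx) dx = ∫_0^π cos²(nx) dx = π/2; for n ≠ n', ∫_0^π sin(nx)sin(n'x) dx = ∫_0^π cos(nx)cos(n'x) dx = 0; and by product-to-sum, ∫_0^π sin(nx)cos(n'x) dx = ½∫_0^π [sin((n+n')x) + sin((n−n')x)] dx, which is 0 when n+n' is even and 2n/(n²−n'²) when n+n' is odd (it need not vanish on (0, π)).
  u² squared terms: (-5)²·∫sin(5x)² dx = 25·π/2 = 25*π/2.
  So ∫_0^π u² dx = 25*π/2.
  (u')² squared terms: (-25)²·∫cos(5x)² dx = 625·π/2 = 625*π/2.
  So ∫_0^π (u')² dx = 625*π/2.
||u||_{H^1}^2 = (25*π/2) + (625*π/2) = 325*π.


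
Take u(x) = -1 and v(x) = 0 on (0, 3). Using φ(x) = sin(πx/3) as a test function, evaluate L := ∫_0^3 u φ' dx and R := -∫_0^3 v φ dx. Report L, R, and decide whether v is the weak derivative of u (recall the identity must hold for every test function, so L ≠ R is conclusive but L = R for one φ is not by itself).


LHS = 0, RHS = 0. Yes, v = u' weakly.

u(x) = -1, classical derivative u'(x) = 0.
φ(x) = sin(πx/3), so φ'(x) = π*cos(π*x/3)/3.
Note φ(0) = φ(3) = 0, so the boundary term u·φ vanishes.
LHS = ∫_0^3 u(x) φ'(x) dx = ∫_0^3 (-π*cos(π*x/3)/3) dx. Term by term:
  ∫_0^3 -π*cos(π*x/3)/3 dx = 0.
So LHS = 0.
∫_0^3 v(x) φ(x) dx = ∫_0^3 (0) dx. Term by term:
  ∫_0^3 0 dx = 0.
So RHS = -∫_0^3 v(x) φ(x) dx = 0.
LHS = RHS, so the identity holds for this test φ.
Moreover u is smooth here and v(x) = u'(x) = 0 pointwise, so the identity holds for every test function. Hence v is the weak derivative of u.


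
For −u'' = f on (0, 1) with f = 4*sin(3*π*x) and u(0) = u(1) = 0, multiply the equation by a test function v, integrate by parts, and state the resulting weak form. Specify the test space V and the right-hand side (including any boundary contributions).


V = H^1_0(0, 1) (so v(0) = v(1) = 0); weak form: ∫_0^1 u'v' dx = ∫_0^1 (4*sin(3*π*x)) v dx for all v ∈ V.

Multiply both sides by a test function v and integrate from 0 to 1:
  ∫_0^1 −u''(x) v(x) dx = ∫_0^1 f(x) v(x) dx.
Integrate the LHS by parts once:
  ∫_0^1 −u'' v dx = −[u'(x) v(x)]_0^1 + ∫_0^1 u'(x) v'(x) dx.
Thus ∫_0^1 u'(x) v'(x) dx = ∫_0^1 f(x) v(x) dx + [u'(x) v(x)]_0^1.
Choose V so that boundary terms are either known or forced to vanish.
u is Dirichlet: u(0) = u(1) = 0. Let V = H^1_0(0, 1); then v(0) = v(1) = 0, and [u' v]_0^1 = 0.
Weak formulation: find u (satisfying any essential BC) such that ∫_0^1 u'(x) v'(x) dx = ∫_0^1 f v dx for all v ∈ V.
Substituting f(x) = 4*sin(3*π*x), the right-hand side is ∫_0^1 (4*sin(3*π*x)) v dx.


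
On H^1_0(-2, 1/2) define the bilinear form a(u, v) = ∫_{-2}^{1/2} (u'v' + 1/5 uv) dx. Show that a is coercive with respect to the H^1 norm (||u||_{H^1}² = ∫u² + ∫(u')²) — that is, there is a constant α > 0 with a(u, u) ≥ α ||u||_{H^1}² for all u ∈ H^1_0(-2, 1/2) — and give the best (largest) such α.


α = (5 + 4*π^2)/(25 + 4*π^2)

Coercivity of a(·,·) on H^1_0(-2, 1/2) means a(u, u) ≥ α ||u||_{H^1}² for every u ∈ H^1_0.
The interval has length L = 5/2, and Poincaré/coercivity depend only on L. Here a(u, u) = ∫(u')² + (1/5)·∫u².
Here 0 < c = 1/5 < 1. The condition a(u,u) ≥ α||u||_{H^1}² reads (1−α)∫(u')² ≥ (α−c)∫u². Any admissible α is ≤ 1 (rapidly oscillating u have ∫u²/∫(u')² → 0), and α = 1 would force 0 ≥ (1−c)∫u², impossible since c < 1; so 1−α > 0. By the sharp Poincaré inequality on H^1_0 of an interval of length L, ∫(u')² ≥ (π/L)²∫u² with equality for the first sine mode sin(π(x−x₀)/L) (x₀ the left endpoint), so the inequality holds for all u iff (1−α)(π/L)² ≥ α − c, i.e. α ≤ ((π/L)² + c)/((π/L)² + 1) = (1 + c(L/π)²)/(1 + (L/π)²). With (π/L)² = 4*π^2/25 and c = 1/5, the largest admissible constant is α = ((π/L)² + c)/((π/L)² + 1).
Simplifying, α = (5 + 4*π^2)/(25 + 4*π^2).


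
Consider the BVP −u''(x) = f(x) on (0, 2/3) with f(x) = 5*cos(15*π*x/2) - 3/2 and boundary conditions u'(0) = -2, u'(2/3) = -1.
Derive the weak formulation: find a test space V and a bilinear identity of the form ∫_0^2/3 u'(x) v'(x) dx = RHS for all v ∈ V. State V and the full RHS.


V = H^1(0, 2/3) (v unrestricted at boundary; u is determined up to an additive constant); weak form: ∫_0^2/3 u'v' dx = ∫_0^2/3 (5*cos(15*π*x/2) - 3/2) v dx − v(2/3) + 2·v(0) for all v ∈ V.

Multiply both sides by a test function v and integrate from 0 to 2/3:
  ∫_0^2/3 −u''(x) v(x) dx = ∫_0^2/3 f(x) v(x) dx.
Integrate the LHS by parts once:
  ∫_0^2/3 −u'' v dx = −[u'(x) v(x)]_0^2/3 + ∫_0^2/3 u'(x) v'(x) dx.
Thus ∫_0^2/3 u'(x) v'(x) dx = ∫_0^2/3 f(x) v(x) dx + [u'(x) v(x)]_0^2/3.
Choose V so that boundary terms are either known or forced to vanish.
u has inhomogeneous Neumann u'(0) = -2, u'(2/3) = -1. [u' v]_0^2/3 = (-1)·v(2/3) − (-2)·v(0) = − v(2/3) + 2·v(0). Take V = H^1(0, 2/3); boundary term becomes part of RHS.
Weak formulation: find u (satisfying any essential BC) such that ∫_0^2/3 u'(x) v'(x) dx = ∫_0^2/3 f v dx − v(2/3) + 2·v(0) for all v ∈ V (Neumann data are natural BCs: they enter the RHS as boundary terms).
Substituting f(x) = 5*cos(15*π*x/2) - 3/2, the right-hand side is ∫_0^2/3 (5*cos(15*π*x/2) - 3/2) v dx − v(2/3) + 2·v(0).
Compatibility check (pure Neumann): taking v ≡ 1 ∈ V gives 0 = ∫_0^2/3 f dx + (-1) − (-2), i.e. ∫_0^2/3 f dx must equal u'(0) − u'(2/3) = -1. Indeed ∫_0^2/3 (5*cos(15*π*x/2) - 3/2) dx = -1, so the data are compatible. The solution is then unique only up to an additive constant (fix it e.g. by requiring ∫_0^2/3 u dx = 0).


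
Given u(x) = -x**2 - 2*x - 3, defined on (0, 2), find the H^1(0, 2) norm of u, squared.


||u||_{H^1}^2 = 1886/15

The H^1 norm (squared) on an interval (0, L) is
  ||u||_{H^1}^2 = ∫_0^L u(x)^2 dx + ∫_0^L u'(x)^2 dx.
Compute u'(x) = -2*x - 2.
Then u(x)^2 = x**4 + 4*x**3 + 10*x**2 + 12*x + 9 and u'(x)^2 = 4*x**2 + 8*x + 4.
Integrate each monomial from 0 to 2 using ∫_0^2 c·x^n dx = c·2^(n+1)/(n+1):
  ∫_0^2 u(x)^2 dx = ∫_0^2 (x^4 + 4*x^3 + 10*x^2 + 12*x + 9) dx. Term by term:
    ∫_0^2 x^4 dx = 32/5;  ∫_0^2 4*x^3 dx = 16;  ∫_0^2 10*x^2 dx = 80/3;
    ∫_0^2 12*x dx = 24;  ∫_0^2 9 dx = 18.
  Sum: 32/5 + 16 + 80/3 + 24 + 18 = 1366/15.
  ∫_0^2 u'(x)^2 dx = ∫_0^2 (4*x^2 + 8*x + 4) dx. Term by term:
    ∫_0^2 4*x^2 dx = 32/3;  ∫_0^2 8*x dx = 16;  ∫_0^2 4 dx = 8.
  Sum: 32/3 + 16 + 8 = 104/3.
Adding: ||u||_{H^1}^2 = 1366/15 + 104/3 = 1886/15.


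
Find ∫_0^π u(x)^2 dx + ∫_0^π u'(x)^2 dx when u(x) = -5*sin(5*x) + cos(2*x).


||u||_{H^1(0,π)}^2 = -500/21 + 655*π/2

u'(x) = -2*sin(2*x) - 25*cos(5*x).
Expand u² and (u')² and integrate term by term on (0, π), using: for integers n ≥ 1, ∫_0^π sin²(nx) dx = ∫_0^π cos²(nx) dx = π/2; for n ≠ n', ∫_0^π sin(nx)sin(n'x) dx = ∫_0^π cos(nx)cos(n'x) dx = 0; and by product-to-sum, ∫_0^π sin(nx)cos(n'x) dx = ½∫_0^π [sin((n+n')x) + sin((n−n')x)] dx, which is 0 when n+n' is even and 2n/(n²−n'²) when n+n' is odd (it need not vanish on (0, π)).
  u² squared terms: (-5)²·∫sin(5x)² dx = 25·π/2 = 25*π/2;  (1)²·∫cos(2x)² dx = 1·π/2 = π/2.
  u² cross terms: 2·(-5)·(1)·∫sin(5x)·cos(2x) dx = -10·(10/21) = -100/21.
  So ∫_0^π u² dx = 25*π/2 + π/2 − 100/21 = -100/21 + 13*π.
  (u')² squared terms: (-25)²·∫cos(5x)² dx = 625·π/2 = 625*π/2;  (-2)²·∫sin(2x)² dx = 4·π/2 = 2*π.
  (u')² cross terms: 2·(-25)·(-2)·∫cos(5x)·sin(2x) dx = 100·(-4/21) = -400/21.
  So ∫_0^π (u')² dx = 625*π/2 + 2*π − 400/21 = -400/21 + 629*π/2.
||u||_{H^1}^2 = (-100/21 + 13*π) + (-400/21 + 629*π/2) = -500/21 + 655*π/2.


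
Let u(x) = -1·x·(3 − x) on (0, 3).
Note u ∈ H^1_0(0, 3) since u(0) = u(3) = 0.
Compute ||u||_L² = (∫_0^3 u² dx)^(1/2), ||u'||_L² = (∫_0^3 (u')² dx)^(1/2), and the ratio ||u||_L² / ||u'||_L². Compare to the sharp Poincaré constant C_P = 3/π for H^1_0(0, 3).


||u||_L² / ||u'||_L² = 3*sqrt(10)/10 < C_P = 3/π.

u(x) = -1·x·(3 − x), so u'(x) = 2*x - 3.
u(x) = -1·x·(3 − x) vanishes at x = 0 and x = 3, so u ∈ H^1_0(0, 3). Differentiate via the product rule and integrate the resulting polynomials term by term.
  ∫_0^3 u² dx = ∫_0^3 (x^4 - 6*x^3 + 9*x^2) dx. Term by term:
    ∫_0^3 x^4 dx = 243/5;  ∫_0^3 -6*x^3 dx = -243/2;  ∫_0^3 9*x^2 dx = 81.
  Sum: 243/5 − 243/2 + 81 = 81/10.
  ∫_0^3 (u')² dx = ∫_0^3 (4*x^2 - 12*x + 9) dx. Term by term:
    ∫_0^3 4*x^2 dx = 36;  ∫_0^3 -12*x dx = -54;  ∫_0^3 9 dx = 27.
  Sum: 36 − 54 + 27 = 9.
∫_0^3 u² dx = 81/10, so ||u||_L² = 9*sqrt(10)/10.
∫_0^3 (u')² dx = 9, so ||u'||_L² = 3.
Ratio ||u||_L² / ||u'||_L² = 3*sqrt(10)/10.
Sharp Poincaré constant on H^1_0(0, 3) is C_P = L/π = 3/π, achieved by sin(π/3·x).
A polynomial bump cannot attain the sharp Poincaré constant (only the first sine eigenfunction does), so the ratio is strictly less than C_P, consistent with ||u||_L² ≤ C_P ||u'||_L².


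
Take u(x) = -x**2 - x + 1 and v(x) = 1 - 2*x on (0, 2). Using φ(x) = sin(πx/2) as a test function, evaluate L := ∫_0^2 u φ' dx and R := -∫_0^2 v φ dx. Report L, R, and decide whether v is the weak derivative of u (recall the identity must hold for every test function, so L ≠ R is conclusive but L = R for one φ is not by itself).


LHS = 12/π, RHS = 4/π. No, v is not the weak derivative of u.

u(x) = -x**2 - x + 1, classical derivative u'(x) = -2*x - 1.
φ(x) = sin(πx/2), so φ'(x) = π*cos(π*x/2)/2.
Note φ(0) = φ(2) = 0, so the boundary term u·φ vanishes.
LHS = ∫_0^2 u(x) φ'(x) dx = ∫_0^2 (-π*x^2*cos(π*x/2)/2 - π*x*cos(π*x/2)/2 + π*cos(π*x/2)/2) dx. Term by term:
  ∫_0^2 π*cos(π*x/2)/2 dx = 0;  ∫_0^2 -π*x*cos(π*x/2)/2 dx = 4/π;  ∫_0^2 -π*x^2*cos(π*x/2)/2 dx = 8/π.
Sum: 0 + 4/π + 8/π = 12/π.
So LHS = 12/π.
∫_0^2 v(x) φ(x) dx = ∫_0^2 (-2*x*sin(π*x/2) + sin(π*x/2)) dx. Term by term:
  ∫_0^2 -2*x*sin(π*x/2) dx = -8/π;  ∫_0^2 sin(π*x/2) dx = 4/π.
Sum: -8/π + 4/π = -4/π.
So RHS = -∫_0^2 v(x) φ(x) dx = 4/π.
LHS − RHS = 8/π ≠ 0, so the identity fails.
(For a valid weak derivative the identity must hold for EVERY test function, in particular this one. The failure shows v is NOT the weak derivative of u.)
Correct weak derivative would be u'(x) = -2*x - 1.


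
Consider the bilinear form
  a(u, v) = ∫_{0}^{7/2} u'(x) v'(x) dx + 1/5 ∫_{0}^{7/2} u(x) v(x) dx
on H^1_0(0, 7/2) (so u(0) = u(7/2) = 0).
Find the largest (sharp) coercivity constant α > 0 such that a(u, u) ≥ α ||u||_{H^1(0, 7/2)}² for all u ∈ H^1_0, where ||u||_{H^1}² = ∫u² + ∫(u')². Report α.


α = (49 + 20*π^2)/(5*(4*π^2 + 49))

Coercivity of a(·,·) on H^1_0(0, 7/2) means a(u, u) ≥ α ||u||_{H^1}² for every u ∈ H^1_0.
The interval has length L = 7/2, and Poincaré/coercivity depend only on L. Here a(u, u) = ∫(u')² + (1/5)·∫u².
Here 0 < c = 1/5 < 1. The condition a(u,u) ≥ α||u||_{H^1}² reads (1−α)∫(u')² ≥ (α−c)∫u². Any admissible α is ≤ 1 (rapidly oscillating u have ∫u²/∫(u')² → 0), and α = 1 would force 0 ≥ (1−c)∫u², impossible since c < 1; so 1−α > 0. By the sharp Poincaré inequality on H^1_0 of an interval of length L, ∫(u')² ≥ (π/L)²∫u² with equality for the first sine mode sin(π(x−x₀)/L) (x₀ the left endpoint), so the inequality holds for all u iff (1−α)(π/L)² ≥ α − c, i.e. α ≤ ((π/L)² + c)/((π/L)² + 1) = (1 + c(L/π)²)/(1 + (L/π)²). With (π/L)² = 4*π^2/49 and c = 1/5, the largest admissible constant is α = ((π/L)² + c)/((π/L)² + 1).
Simplifying, α = (49 + 20*π^2)/(5*(4*π^2 + 49)).


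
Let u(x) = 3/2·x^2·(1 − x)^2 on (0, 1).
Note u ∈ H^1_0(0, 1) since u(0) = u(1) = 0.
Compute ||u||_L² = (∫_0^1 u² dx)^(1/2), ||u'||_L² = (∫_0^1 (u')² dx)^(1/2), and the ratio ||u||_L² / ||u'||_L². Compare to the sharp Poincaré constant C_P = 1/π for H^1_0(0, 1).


||u||_L² / ||u'||_L² = sqrt(3)/6 < C_P = 1/π.

u(x) = 3/2·x^2·(1 − x)^2, so u'(x) = 3*x*(x - 1)*(2*x - 1).
u(x) = 3/2·x^2·(1 − x)^2 vanishes at x = 0 and x = 1, so u ∈ H^1_0(0, 1). Differentiate via the product rule and integrate the resulting polynomials term by term.
  ∫_0^1 u² dx = ∫_0^1 (9*x^8/4 - 9*x^7 + 27*x^6/2 - 9*x^5 + 9*x^4/4) dx. Term by term:
    ∫_0^1 9*x^8/4 dx = 1/4;  ∫_0^1 -9*x^7 dx = -9/8;  ∫_0^1 27*x^6/2 dx = 27/14;
    ∫_0^1 -9*x^5 dx = -3/2;  ∫_0^1 9*x^4/4 dx = 9/20.
  Sum: 1/4 − 9/8 + 27/14 − 3/2 + 9/20 = 1/280.
  ∫_0^1 (u')² dx = ∫_0^1 (36*x^6 - 108*x^5 + 117*x^4 - 54*x^3 + 9*x^2) dx. Term by term:
    ∫_0^1 36*x^6 dx = 36/7;  ∫_0^1 -108*x^5 dx = -18;  ∫_0^1 117*x^4 dx = 117/5;
    ∫_0^1 -54*x^3 dx = -27/2;  ∫_0^1 9*x^2 dx = 3.
  Sum: 36/7 − 18 + 117/5 − 27/2 + 3 = 3/70.
∫_0^1 u² dx = 1/280, so ||u||_L² = sqrt(70)/140.
∫_0^1 (u')² dx = 3/70, so ||u'||_L² = sqrt(210)/70.
Ratio ||u||_L² / ||u'||_L² = sqrt(3)/6.
Sharp Poincaré constant on H^1_0(0, 1) is C_P = L/π = 1/π, achieved by sin(π·x).
A polynomial bump cannot attain the sharp Poincaré constant (only the first sine eigenfunction does), so the ratio is strictly less than C_P, consistent with ||u||_L² ≤ C_P ||u'||_L².


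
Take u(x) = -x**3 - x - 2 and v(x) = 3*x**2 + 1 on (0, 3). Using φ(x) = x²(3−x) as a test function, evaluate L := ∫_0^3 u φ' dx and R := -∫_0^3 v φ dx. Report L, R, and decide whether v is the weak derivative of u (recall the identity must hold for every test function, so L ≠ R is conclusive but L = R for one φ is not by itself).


LHS = 1593/20, RHS = -1593/20. No, v is not the weak derivative of u.

u(x) = -x**3 - x - 2, classical derivative u'(x) = -3*x**2 - 1.
φ(x) = x²(3−x), so φ'(x) = 3*x*(2 - x).
Note φ(0) = φ(3) = 0, so the boundary term u·φ vanishes.
LHS = ∫_0^3 u(x) φ'(x) dx = ∫_0^3 (3*x^5 - 6*x^4 + 3*x^3 - 12*x) dx. Term by term:
  ∫_0^3 3*x^5 dx = 729/2;  ∫_0^3 -6*x^4 dx = -1458/5;  ∫_0^3 3*x^3 dx = 243/4;
  ∫_0^3 -12*x dx = -54.
Sum: 729/2 − 1458/5 + 243/4 − 54 = 1593/20.
So LHS = 1593/20.
∫_0^3 v(x) φ(x) dx = ∫_0^3 (-3*x^5 + 9*x^4 - x^3 + 3*x^2) dx. Term by term:
  ∫_0^3 -3*x^5 dx = -729/2;  ∫_0^3 9*x^4 dx = 2187/5;  ∫_0^3 -x^3 dx = -81/4;
  ∫_0^3 3*x^2 dx = 27.
Sum: -729/2 + 2187/5 − 81/4 + 27 = 1593/20.
So RHS = -∫_0^3 v(x) φ(x) dx = -1593/20.
LHS − RHS = 1593/10 ≠ 0, so the identity fails.
(For a valid weak derivative the identity must hold for EVERY test function, in particular this one. The failure shows v is NOT the weak derivative of u.)
Correct weak derivative would be u'(x) = -3*x**2 - 1.


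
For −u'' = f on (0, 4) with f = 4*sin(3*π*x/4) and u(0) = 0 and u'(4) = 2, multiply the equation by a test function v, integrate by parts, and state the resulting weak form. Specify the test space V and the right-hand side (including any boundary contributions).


V = {v ∈ H^1(0, 4) : v(0) = 0} (test functions vanish at x = 0 where u is specified); weak form: ∫_0^4 u'v' dx = ∫_0^4 (4*sin(3*π*x/4)) v dx + 2·v(4) for all v ∈ V.

Multiply both sides by a test function v and integrate from 0 to 4:
  ∫_0^4 −u''(x) v(x) dx = ∫_0^4 f(x) v(x) dx.
Integrate the LHS by parts once:
  ∫_0^4 −u'' v dx = −[u'(x) v(x)]_0^4 + ∫_0^4 u'(x) v'(x) dx.
Thus ∫_0^4 u'(x) v'(x) dx = ∫_0^4 f(x) v(x) dx + [u'(x) v(x)]_0^4.
Choose V so that boundary terms are either known or forced to vanish.
Mixed BC: u(0) = 0 (Dirichlet) and u'(4) = 2 (Neumann). Define V = {v ∈ H^1(0, 4) : v(0) = 0}. Then [u' v]_0^4 = u'(4)·v(4) − u'(0)·0 = 2·v(4).
Weak formulation: find u (satisfying any essential BC) such that ∫_0^4 u'(x) v'(x) dx = ∫_0^4 f v dx + 2·v(4) for all v ∈ V (Dirichlet at 0 absorbed into V; Neumann datum at x = 4 contributes the boundary term).
Substituting f(x) = 4*sin(3*π*x/4), the right-hand side is ∫_0^4 (4*sin(3*π*x/4)) v dx + 2·v(4).


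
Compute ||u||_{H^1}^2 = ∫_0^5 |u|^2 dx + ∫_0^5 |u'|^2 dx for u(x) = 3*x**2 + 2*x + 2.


||u||_{H^1}^2 = 30320/3

The H^1 norm (squared) on an interval (0, L) is
  ||u||_{H^1}^2 = ∫_0^L u(x)^2 dx + ∫_0^L u'(x)^2 dx.
Compute u'(x) = 6*x + 2.
Then u(x)^2 = 9*x**4 + 12*x**3 + 16*x**2 + 8*x + 4 and u'(x)^2 = 36*x**2 + 24*x + 4.
Integrate each monomial from 0 to 5 using ∫_0^5 c·x^n dx = c·5^(n+1)/(n+1):
  ∫_0^5 u(x)^2 dx = ∫_0^5 (9*x^4 + 12*x^3 + 16*x^2 + 8*x + 4) dx. Term by term:
    ∫_0^5 9*x^4 dx = 5625;  ∫_0^5 12*x^3 dx = 1875;  ∫_0^5 16*x^2 dx = 2000/3;
    ∫_0^5 8*x dx = 100;  ∫_0^5 4 dx = 20.
  Sum: 5625 + 1875 + 2000/3 + 100 + 20 = 24860/3.
  ∫_0^5 u'(x)^2 dx = ∫_0^5 (36*x^2 + 24*x + 4) dx. Term by term:
    ∫_0^5 36*x^2 dx = 1500;  ∫_0^5 24*x dx = 300;  ∫_0^5 4 dx = 20.
  Sum: 1500 + 300 + 20 = 1820.
Adding: ||u||_{H^1}^2 = 24860/3 + 1820 = 30320/3.


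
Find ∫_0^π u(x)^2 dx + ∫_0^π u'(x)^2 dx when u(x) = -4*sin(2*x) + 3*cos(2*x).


||u||_{H^1(0,π)}^2 = 125*π/2

u'(x) = -6*sin(2*x) - 8*cos(2*x).
Expand u² and (u')² and integrate term by term on (0, π), using: for integers n ≥ 1, ∫_0^π sin²(nx) dx = ∫_0^π cos²(nx) dx = π/2; for n ≠ n', ∫_0^π sin(nx)sin(n'x) dx = ∫_0^π cos(nx)cos(n'x) dx = 0; and by product-to-sum, ∫_0^π sin(nx)cos(n'x) dx = ½∫_0^π [sin((n+n')x) + sin((n−n')x)] dx, which is 0 when n+n' is even and 2n/(n²−n'²) when n+n' is odd (it need not vanish on (0, π)).
  u² squared terms: (-4)²·∫sin(2x)² dx = 16·π/2 = 8*π;  (3)²·∫cos(2x)² dx = 9·π/2 = 9*π/2.
  u² cross terms: 2·(-4)·(3)·∫sin(2x)·cos(2x) dx = -24·(0) = 0.
  So ∫_0^π u² dx = 8*π + 9*π/2 + 0 = 25*π/2.
  (u')² squared terms: (-8)²·∫cos(2x)² dx = 64·π/2 = 32*π;  (-6)²·∫sin(2x)² dx = 36·π/2 = 18*π.
  (u')² cross terms: 2·(-8)·(-6)·∫cos(2x)·sin(2x) dx = 96·(0) = 0.
  So ∫_0^π (u')² dx = 32*π + 18*π + 0 = 50*π.
||u||_{H^1}^2 = (25*π/2) + (50*π) = 125*π/2.


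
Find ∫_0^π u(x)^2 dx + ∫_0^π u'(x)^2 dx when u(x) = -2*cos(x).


||u||_{H^1(0,π)}^2 = 4*π

u'(x) = 2*sin(x).
Expand u² and (u')² and integrate term by term on (0, π), using: for integers n ≥ 1, ∫_0^π sin²(nx) dx = ∫_0^π cos²(nx) dx = π/2; for n ≠ n', ∫_0^π sin(nx)sin(n'x) dx = ∫_0^π cos(nx)cos(n'x) dx = 0; and by product-to-sum, ∫_0^π sin(nx)cos(n'x) dx = ½∫_0^π [sin((n+n')x) + sin((n−n')x)] dx, which is 0 when n+n' is even and 2n/(n²−n'²) when n+n' is odd (it need not vanish on (0, π)).
  u² squared terms: (-2)²·∫cos(x)² dx = 4·π/2 = 2*π.
  So ∫_0^π u² dx = 2*π.
  (u')² squared terms: (2)²·∫sin(x)² dx = 4·π/2 = 2*π.
  So ∫_0^π (u')² dx = 2*π.
||u||_{H^1}^2 = (2*π) + (2*π) = 4*π.


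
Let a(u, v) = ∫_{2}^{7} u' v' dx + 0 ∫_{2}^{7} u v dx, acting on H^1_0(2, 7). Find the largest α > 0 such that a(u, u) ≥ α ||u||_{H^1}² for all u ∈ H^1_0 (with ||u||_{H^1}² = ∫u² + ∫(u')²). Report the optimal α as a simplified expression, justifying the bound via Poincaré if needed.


α = π^2/(π^2 + 25)

Coercivity of a(·,·) on H^1_0(2, 7) means a(u, u) ≥ α ||u||_{H^1}² for every u ∈ H^1_0.
The interval has length L = 5, and Poincaré/coercivity depend only on L. Here a(u, u) = ∫(u')² + (0)·∫u².
Here c = 0, so a(u,u) = ∫(u')² alone. The condition a(u,u) ≥ α||u||_{H^1}² reads (1−α)∫(u')² ≥ (α−c)∫u². Any admissible α is ≤ 1 (rapidly oscillating u have ∫u²/∫(u')² → 0), and α = 1 would force 0 ≥ (1−c)∫u², impossible since c < 1; so 1−α > 0. By the sharp Poincaré inequality on H^1_0 of an interval of length L, ∫(u')² ≥ (π/L)²∫u² with equality for the first sine mode sin(π(x−x₀)/L) (x₀ the left endpoint), so the inequality holds for all u iff (1−α)(π/L)² ≥ α − c, i.e. α ≤ ((π/L)² + c)/((π/L)² + 1) = (1 + c(L/π)²)/(1 + (L/π)²). (Direct route, valid since c ≤ 0: Poincaré gives c∫u² ≥ c(L/π)²∫(u')², so a(u,u) ≥ (1 + c(L/π)²)∫(u')², while ||u||_{H^1}² ≤ (1 + (L/π)²)∫(u')²; dividing yields the same α.) With (π/L)² = π^2/25 and c = 0, the largest admissible constant is α = ((π/L)² + c)/((π/L)² + 1).
Simplifying, α = π^2/(π^2 + 25).


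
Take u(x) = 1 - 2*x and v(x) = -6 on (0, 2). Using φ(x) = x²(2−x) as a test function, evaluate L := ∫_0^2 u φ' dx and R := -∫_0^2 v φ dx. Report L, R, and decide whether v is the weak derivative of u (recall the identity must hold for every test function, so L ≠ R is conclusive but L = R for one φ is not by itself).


LHS = 8/3, RHS = 8. No, v is not the weak derivative of u.

u(x) = 1 - 2*x, classical derivative u'(x) = -2.
φ(x) = x²(2−x), so φ'(x) = x*(4 - 3*x).
Note φ(0) = φ(2) = 0, so the boundary term u·φ vanishes.
LHS = ∫_0^2 u(x) φ'(x) dx = ∫_0^2 (6*x^3 - 11*x^2 + 4*x) dx. Term by term:
  ∫_0^2 6*x^3 dx = 24;  ∫_0^2 -11*x^2 dx = -88/3;  ∫_0^2 4*x dx = 8.
Sum: 24 − 88/3 + 8 = 8/3.
So LHS = 8/3.
∫_0^2 v(x) φ(x) dx = ∫_0^2 (6*x^3 - 12*x^2) dx. Term by term:
  ∫_0^2 6*x^3 dx = 24;  ∫_0^2 -12*x^2 dx = -32.
Sum: 24 − 32 = -8.
So RHS = -∫_0^2 v(x) φ(x) dx = 8.
LHS − RHS = -16/3 ≠ 0, so the identity fails.
(For a valid weak derivative the identity must hold for EVERY test function, in particular this one. The failure shows v is NOT the weak derivative of u.)
Correct weak derivative would be u'(x) = -2.


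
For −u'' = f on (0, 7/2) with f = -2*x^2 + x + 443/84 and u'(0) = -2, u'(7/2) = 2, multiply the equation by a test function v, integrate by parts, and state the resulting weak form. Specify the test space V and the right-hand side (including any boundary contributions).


V = H^1(0, 7/2) (v unrestricted at boundary; u is determined up to an additive constant); weak form: ∫_0^7/2 u'v' dx = ∫_0^7/2 (-2*x^2 + x + 443/84) v dx + 2·v(7/2) + 2·v(0) for all v ∈ V.

Multiply both sides by a test function v and integrate from 0 to 7/2:
  ∫_0^7/2 −u''(x) v(x) dx = ∫_0^7/2 f(x) v(x) dx.
Integrate the LHS by parts once:
  ∫_0^7/2 −u'' v dx = −[u'(x) v(x)]_0^7/2 + ∫_0^7/2 u'(x) v'(x) dx.
Thus ∫_0^7/2 u'(x) v'(x) dx = ∫_0^7/2 f(x) v(x) dx + [u'(x) v(x)]_0^7/2.
Choose V so that boundary terms are either known or forced to vanish.
u has inhomogeneous Neumann u'(0) = -2, u'(7/2) = 2. [u' v]_0^7/2 = (2)·v(7/2) − (-2)·v(0) = 2·v(7/2) + 2·v(0). Take V = H^1(0, 7/2); boundary term becomes part of RHS.
Weak formulation: find u (satisfying any essential BC) such that ∫_0^7/2 u'(x) v'(x) dx = ∫_0^7/2 f v dx + 2·v(7/2) + 2·v(0) for all v ∈ V (Neumann data are natural BCs: they enter the RHS as boundary terms).
Substituting f(x) = -2*x^2 + x + 443/84, the right-hand side is ∫_0^7/2 (-2*x^2 + x + 443/84) v dx + 2·v(7/2) + 2·v(0).
Compatibility check (pure Neumann): taking v ≡ 1 ∈ V gives 0 = ∫_0^7/2 f dx + (2) − (-2), i.e. ∫_0^7/2 f dx must equal u'(0) − u'(7/2) = -4. Indeed ∫_0^7/2 (-2*x^2 + x + 443/84) dx = -4, so the data are compatible. The solution is then unique only up to an additive constant (fix it e.g. by requiring ∫_0^7/2 u dx = 0).


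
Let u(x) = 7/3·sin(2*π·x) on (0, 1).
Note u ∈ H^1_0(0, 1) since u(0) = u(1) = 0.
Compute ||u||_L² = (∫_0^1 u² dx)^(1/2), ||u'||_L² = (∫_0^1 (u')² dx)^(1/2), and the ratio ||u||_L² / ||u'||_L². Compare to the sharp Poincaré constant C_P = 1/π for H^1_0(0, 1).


||u||_L² / ||u'||_L² = 1/(2*π) < C_P = 1/π.

u(x) = 7/3·sin(2*π·x), so u'(x) = 14*π*cos(2*π*x)/3.
Writing u(x) = A·sin(kπx/L) with A = 7/3 and k = 2, use ∫_0^L sin²(kπx/L) dx = L/2 and ∫_0^L cos²(kπx/L) dx = L/2.
u² = 49/9·sin²(2*π·x) and (u')² = 196*π^2/9·cos²(2*π·x), and each of sin², cos² integrates to L/2 = 1/2 over (0, 1).
∫_0^1 u² dx = 49/18, so ||u||_L² = 7*sqrt(2)/6.
∫_0^1 (u')² dx = 98*π^2/9, so ||u'||_L² = 7*sqrt(2)*π/3.
Ratio ||u||_L² / ||u'||_L² = 1/(2*π).
Sharp Poincaré constant on H^1_0(0, 1) is C_P = L/π = 1/π, achieved by sin(π·x).
This is the k = 2 harmonic; the ratio L/(kπ) is strictly less than C_P = L/π, consistent with the sharp inequality ||u||_L² ≤ C_P ||u'||_L².
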